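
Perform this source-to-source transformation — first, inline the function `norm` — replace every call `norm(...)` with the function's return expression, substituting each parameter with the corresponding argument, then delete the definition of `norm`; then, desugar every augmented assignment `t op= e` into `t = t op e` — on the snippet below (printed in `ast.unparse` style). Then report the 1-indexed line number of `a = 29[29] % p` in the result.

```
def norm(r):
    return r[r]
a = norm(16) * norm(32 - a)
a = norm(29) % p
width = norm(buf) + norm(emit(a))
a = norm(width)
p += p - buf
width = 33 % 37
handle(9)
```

Transformed code:
a = 16[16] * (32 - a)[32 - a]
a = 29[29] % p
width = buf[buf] + emit(a)[emit(a)]
a = width[width]
p = p + (p - buf)
width = 33 % 37
handle(9)

2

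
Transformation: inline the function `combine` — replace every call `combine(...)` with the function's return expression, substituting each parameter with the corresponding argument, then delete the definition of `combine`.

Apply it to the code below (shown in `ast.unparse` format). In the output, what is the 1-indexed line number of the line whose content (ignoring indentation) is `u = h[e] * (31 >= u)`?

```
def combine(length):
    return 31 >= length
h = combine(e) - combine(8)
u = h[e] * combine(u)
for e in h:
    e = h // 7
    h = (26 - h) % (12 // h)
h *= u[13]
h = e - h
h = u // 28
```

2

Transformed code:
h = (31 >= e) - (31 >= 8)
u = h[e] * (31 >= u)
for e in h:
    e = h // 7
    h = (26 - h) % (12 // h)
h *= u[13]
h = e - h
h = u // 28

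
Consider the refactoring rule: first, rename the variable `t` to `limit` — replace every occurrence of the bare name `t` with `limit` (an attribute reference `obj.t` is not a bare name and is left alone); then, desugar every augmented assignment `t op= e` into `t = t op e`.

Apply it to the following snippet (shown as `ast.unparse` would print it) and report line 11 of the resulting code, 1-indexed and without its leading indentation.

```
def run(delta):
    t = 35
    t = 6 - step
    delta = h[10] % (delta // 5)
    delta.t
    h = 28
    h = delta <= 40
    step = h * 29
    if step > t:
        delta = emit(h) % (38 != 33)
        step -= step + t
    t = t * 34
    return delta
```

step = step - (step + limit)

Transformed code:
def run(delta):
    limit = 35
    limit = 6 - step
    delta = h[10] % (delta // 5)
    delta.t
    h = 28
    h = delta <= 40
    step = h * 29
    if step > limit:
        delta = emit(h) % (38 != 33)
        step = step - (step + limit)
    limit = limit * 34
    return delta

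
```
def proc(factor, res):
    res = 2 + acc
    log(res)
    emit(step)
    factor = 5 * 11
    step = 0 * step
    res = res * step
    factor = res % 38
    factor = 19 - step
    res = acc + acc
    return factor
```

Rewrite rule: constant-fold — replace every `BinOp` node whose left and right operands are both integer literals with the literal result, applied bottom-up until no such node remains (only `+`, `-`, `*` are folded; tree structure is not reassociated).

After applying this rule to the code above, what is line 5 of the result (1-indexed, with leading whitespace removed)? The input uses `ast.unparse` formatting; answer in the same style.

factor = 55

Transformed code:
def proc(factor, res):
    res = 2 + acc
    log(res)
    emit(step)
    factor = 55
    step = 0 * step
    res = res * step
    factor = res % 38
    factor = 19 - step
    res = acc + acc
    return factor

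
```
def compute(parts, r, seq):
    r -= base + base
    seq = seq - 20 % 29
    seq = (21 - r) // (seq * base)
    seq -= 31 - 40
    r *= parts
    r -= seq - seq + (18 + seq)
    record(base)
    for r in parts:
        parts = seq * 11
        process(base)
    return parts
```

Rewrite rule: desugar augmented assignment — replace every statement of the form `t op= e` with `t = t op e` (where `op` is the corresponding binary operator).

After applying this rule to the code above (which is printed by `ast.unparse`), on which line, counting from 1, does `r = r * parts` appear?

6

Transformed code:
def compute(parts, r, seq):
    r = r - (base + base)
    seq = seq - 20 % 29
    seq = (21 - r) // (seq * base)
    seq = seq - (31 - 40)
    r = r * parts
    r = r - (seq - seq + (18 + seq))
    record(base)
    for r in parts:
        parts = seq * 11
        process(base)
    return parts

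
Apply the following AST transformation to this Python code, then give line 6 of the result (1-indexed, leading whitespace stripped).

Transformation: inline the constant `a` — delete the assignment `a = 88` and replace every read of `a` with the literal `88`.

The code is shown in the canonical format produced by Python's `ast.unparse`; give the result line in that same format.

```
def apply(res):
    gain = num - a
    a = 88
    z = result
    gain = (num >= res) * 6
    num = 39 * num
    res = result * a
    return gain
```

res = result * 88

Transformed code:
def apply(res):
    gain = num - 88
    z = result
    gain = (num >= res) * 6
    num = 39 * num
    res = result * 88
    return gain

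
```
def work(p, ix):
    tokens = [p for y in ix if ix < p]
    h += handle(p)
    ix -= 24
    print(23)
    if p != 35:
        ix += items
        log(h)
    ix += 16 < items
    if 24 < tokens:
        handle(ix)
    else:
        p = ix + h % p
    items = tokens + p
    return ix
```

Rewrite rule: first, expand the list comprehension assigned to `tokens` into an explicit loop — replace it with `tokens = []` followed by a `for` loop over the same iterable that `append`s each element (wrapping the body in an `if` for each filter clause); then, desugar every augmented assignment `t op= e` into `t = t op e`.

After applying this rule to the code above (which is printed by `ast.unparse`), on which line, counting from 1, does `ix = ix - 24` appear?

Transformed code:
def work(p, ix):
    tokens = []
    for y in ix:
        if ix < p:
            tokens.append(p)
    h = h + handle(p)
    ix = ix - 24
    print(23)
    if p != 35:
        ix = ix + items
        log(h)
    ix = ix + (16 < items)
    if 24 < tokens:
        handle(ix)
    else:
        p = ix + h % p
    items = tokens + p
    return ix

7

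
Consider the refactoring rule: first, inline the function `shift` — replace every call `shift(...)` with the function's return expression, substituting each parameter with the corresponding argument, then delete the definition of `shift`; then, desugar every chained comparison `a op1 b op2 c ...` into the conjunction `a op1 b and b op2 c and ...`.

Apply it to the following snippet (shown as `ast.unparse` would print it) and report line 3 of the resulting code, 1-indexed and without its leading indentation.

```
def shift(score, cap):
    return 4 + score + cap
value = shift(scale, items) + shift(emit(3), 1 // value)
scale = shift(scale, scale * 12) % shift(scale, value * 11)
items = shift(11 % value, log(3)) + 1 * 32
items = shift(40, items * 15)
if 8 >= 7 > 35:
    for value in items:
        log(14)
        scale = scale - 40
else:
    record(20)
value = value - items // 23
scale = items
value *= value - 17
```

items = 4 + 11 % value + log(3) + 1 * 32

Transformed code:
value = 4 + scale + items + (4 + emit(3) + 1 // value)
scale = (4 + scale + scale * 12) % (4 + scale + value * 11)
items = 4 + 11 % value + log(3) + 1 * 32
items = 4 + 40 + items * 15
if 8 >= 7 and 7 > 35:
    for value in items:
        log(14)
        scale = scale - 40
else:
    record(20)
value = value - items // 23
scale = items
value *= value - 17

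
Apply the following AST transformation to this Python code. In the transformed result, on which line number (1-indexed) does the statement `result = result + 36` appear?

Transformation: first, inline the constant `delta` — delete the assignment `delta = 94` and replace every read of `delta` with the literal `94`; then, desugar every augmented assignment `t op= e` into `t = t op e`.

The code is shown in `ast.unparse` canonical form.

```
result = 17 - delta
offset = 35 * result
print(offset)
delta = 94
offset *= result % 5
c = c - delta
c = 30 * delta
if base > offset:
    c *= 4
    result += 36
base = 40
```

Transformed code:
result = 17 - 94
offset = 35 * result
print(offset)
offset = offset * (result % 5)
c = c - 94
c = 30 * 94
if base > offset:
    c = c * 4
    result = result + 36
base = 40

9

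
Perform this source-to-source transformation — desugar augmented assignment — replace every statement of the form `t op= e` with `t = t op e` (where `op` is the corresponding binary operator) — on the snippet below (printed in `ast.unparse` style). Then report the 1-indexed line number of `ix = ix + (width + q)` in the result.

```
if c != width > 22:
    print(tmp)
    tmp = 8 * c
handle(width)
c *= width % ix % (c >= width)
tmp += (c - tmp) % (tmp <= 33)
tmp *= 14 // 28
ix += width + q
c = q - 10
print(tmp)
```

8

Transformed code:
if c != width > 22:
    print(tmp)
    tmp = 8 * c
handle(width)
c = c * (width % ix % (c >= width))
tmp = tmp + (c - tmp) % (tmp <= 33)
tmp = tmp * (14 // 28)
ix = ix + (width + q)
c = q - 10
print(tmp)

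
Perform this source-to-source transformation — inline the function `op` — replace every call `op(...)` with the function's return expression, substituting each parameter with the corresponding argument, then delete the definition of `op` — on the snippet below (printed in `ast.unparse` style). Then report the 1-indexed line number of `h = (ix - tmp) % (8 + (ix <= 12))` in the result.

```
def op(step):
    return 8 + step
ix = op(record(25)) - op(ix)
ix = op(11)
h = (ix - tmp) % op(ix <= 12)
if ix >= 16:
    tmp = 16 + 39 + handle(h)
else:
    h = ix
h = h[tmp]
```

3

Transformed code:
ix = 8 + record(25) - (8 + ix)
ix = 8 + 11
h = (ix - tmp) % (8 + (ix <= 12))
if ix >= 16:
    tmp = 16 + 39 + handle(h)
else:
    h = ix
h = h[tmp]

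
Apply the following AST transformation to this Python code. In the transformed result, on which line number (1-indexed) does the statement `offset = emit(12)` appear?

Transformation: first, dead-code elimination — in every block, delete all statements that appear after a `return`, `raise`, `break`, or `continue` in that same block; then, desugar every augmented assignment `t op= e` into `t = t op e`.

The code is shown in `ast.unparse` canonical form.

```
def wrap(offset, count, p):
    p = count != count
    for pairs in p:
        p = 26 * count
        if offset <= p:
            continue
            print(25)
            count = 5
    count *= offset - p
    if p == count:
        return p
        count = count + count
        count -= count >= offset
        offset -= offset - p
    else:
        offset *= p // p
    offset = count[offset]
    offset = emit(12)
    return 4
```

13

Transformed code:
def wrap(offset, count, p):
    p = count != count
    for pairs in p:
        p = 26 * count
        if offset <= p:
            continue
    count = count * (offset - p)
    if p == count:
        return p
    else:
        offset = offset * (p // p)
    offset = count[offset]
    offset = emit(12)
    return 4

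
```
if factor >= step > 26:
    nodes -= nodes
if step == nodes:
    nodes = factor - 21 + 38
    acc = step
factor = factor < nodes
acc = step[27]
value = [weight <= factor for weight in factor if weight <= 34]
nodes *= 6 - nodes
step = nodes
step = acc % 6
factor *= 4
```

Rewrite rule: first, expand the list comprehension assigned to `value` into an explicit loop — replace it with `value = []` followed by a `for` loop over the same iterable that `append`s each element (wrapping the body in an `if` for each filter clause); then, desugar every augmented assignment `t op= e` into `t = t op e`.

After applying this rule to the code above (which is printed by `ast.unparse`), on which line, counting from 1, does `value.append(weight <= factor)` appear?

11

Transformed code:
if factor >= step > 26:
    nodes = nodes - nodes
if step == nodes:
    nodes = factor - 21 + 38
    acc = step
factor = factor < nodes
acc = step[27]
value = []
for weight in factor:
    if weight <= 34:
        value.append(weight <= factor)
nodes = nodes * (6 - nodes)
step = nodes
step = acc % 6
factor = factor * 4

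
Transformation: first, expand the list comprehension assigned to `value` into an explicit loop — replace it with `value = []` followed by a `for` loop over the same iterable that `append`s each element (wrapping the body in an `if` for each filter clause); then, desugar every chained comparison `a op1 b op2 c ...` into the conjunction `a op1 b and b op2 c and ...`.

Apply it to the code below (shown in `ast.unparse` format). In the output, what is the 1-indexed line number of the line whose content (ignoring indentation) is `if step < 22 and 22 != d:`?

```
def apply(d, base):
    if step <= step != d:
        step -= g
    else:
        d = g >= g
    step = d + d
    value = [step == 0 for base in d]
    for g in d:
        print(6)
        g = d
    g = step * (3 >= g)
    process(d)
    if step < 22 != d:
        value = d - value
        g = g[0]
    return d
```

15

Transformed code:
def apply(d, base):
    if step <= step and step != d:
        step -= g
    else:
        d = g >= g
    step = d + d
    value = []
    for base in d:
        value.append(step == 0)
    for g in d:
        print(6)
        g = d
    g = step * (3 >= g)
    process(d)
    if step < 22 and 22 != d:
        value = d - value
        g = g[0]
    return d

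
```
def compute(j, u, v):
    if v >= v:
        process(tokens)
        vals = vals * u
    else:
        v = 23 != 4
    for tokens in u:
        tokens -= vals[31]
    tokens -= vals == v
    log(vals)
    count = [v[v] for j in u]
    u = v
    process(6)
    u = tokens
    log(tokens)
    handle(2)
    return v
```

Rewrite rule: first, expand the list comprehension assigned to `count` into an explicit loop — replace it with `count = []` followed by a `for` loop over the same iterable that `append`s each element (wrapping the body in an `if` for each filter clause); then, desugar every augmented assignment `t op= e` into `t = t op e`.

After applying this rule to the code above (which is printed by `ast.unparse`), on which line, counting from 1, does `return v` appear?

19

Transformed code:
def compute(j, u, v):
    if v >= v:
        process(tokens)
        vals = vals * u
    else:
        v = 23 != 4
    for tokens in u:
        tokens = tokens - vals[31]
    tokens = tokens - (vals == v)
    log(vals)
    count = []
    for j in u:
        count.append(v[v])
    u = v
    process(6)
    u = tokens
    log(tokens)
    handle(2)
    return v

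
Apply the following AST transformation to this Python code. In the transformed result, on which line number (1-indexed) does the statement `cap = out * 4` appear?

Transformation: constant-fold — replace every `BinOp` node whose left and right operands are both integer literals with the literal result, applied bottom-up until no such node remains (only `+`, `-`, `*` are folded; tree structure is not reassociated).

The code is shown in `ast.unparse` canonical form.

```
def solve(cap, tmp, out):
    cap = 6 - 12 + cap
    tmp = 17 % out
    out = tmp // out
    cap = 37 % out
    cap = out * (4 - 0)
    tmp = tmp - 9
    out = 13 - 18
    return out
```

Transformed code:
def solve(cap, tmp, out):
    cap = -6 + cap
    tmp = 17 % out
    out = tmp // out
    cap = 37 % out
    cap = out * 4
    tmp = tmp - 9
    out = -5
    return out

6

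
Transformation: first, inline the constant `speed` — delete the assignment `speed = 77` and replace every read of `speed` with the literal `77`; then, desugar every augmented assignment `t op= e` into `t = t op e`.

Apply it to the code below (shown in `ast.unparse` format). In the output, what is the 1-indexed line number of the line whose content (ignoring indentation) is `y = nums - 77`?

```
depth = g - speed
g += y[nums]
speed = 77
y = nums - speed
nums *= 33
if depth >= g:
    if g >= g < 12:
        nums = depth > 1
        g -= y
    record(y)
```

Transformed code:
depth = g - 77
g = g + y[nums]
y = nums - 77
nums = nums * 33
if depth >= g:
    if g >= g < 12:
        nums = depth > 1
        g = g - y
    record(y)

3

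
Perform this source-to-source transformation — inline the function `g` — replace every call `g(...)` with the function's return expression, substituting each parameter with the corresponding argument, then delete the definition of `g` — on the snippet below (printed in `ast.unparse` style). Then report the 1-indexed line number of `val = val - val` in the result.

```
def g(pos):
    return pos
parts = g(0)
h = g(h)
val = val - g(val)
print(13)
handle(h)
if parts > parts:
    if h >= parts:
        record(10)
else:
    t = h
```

3

Transformed code:
parts = 0
h = h
val = val - val
print(13)
handle(h)
if parts > parts:
    if h >= parts:
        record(10)
else:
    t = h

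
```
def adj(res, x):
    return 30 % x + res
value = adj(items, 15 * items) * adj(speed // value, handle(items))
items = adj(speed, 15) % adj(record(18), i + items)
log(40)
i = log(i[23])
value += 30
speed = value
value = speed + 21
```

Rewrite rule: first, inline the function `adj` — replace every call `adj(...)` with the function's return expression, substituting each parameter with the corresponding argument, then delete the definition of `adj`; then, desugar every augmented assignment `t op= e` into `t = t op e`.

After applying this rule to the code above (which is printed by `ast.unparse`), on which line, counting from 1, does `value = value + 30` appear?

Transformed code:
value = (30 % (15 * items) + items) * (30 % handle(items) + speed // value)
items = (30 % 15 + speed) % (30 % (i + items) + record(18))
log(40)
i = log(i[23])
value = value + 30
speed = value
value = speed + 21

5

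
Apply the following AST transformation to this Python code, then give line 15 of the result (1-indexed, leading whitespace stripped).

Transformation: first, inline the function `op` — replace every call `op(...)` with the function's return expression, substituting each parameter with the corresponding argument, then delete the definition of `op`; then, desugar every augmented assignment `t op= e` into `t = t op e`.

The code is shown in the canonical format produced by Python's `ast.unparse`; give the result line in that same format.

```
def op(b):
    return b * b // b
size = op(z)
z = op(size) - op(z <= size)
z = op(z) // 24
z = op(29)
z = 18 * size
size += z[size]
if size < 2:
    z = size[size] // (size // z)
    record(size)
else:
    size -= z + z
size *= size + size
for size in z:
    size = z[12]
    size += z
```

size = size + z

Transformed code:
size = z * z // z
z = size * size // size - (z <= size) * (z <= size) // (z <= size)
z = z * z // z // 24
z = 29 * 29 // 29
z = 18 * size
size = size + z[size]
if size < 2:
    z = size[size] // (size // z)
    record(size)
else:
    size = size - (z + z)
size = size * (size + size)
for size in z:
    size = z[12]
    size = size + z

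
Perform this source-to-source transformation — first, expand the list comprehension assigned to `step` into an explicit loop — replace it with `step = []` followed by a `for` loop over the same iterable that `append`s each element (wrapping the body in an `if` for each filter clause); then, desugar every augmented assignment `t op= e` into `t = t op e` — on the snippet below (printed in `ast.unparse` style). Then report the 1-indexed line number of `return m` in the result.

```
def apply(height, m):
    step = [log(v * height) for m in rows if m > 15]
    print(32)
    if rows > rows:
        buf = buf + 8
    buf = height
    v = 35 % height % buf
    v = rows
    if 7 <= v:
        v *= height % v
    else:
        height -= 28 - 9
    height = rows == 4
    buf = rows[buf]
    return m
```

Transformed code:
def apply(height, m):
    step = []
    for m in rows:
        if m > 15:
            step.append(log(v * height))
    print(32)
    if rows > rows:
        buf = buf + 8
    buf = height
    v = 35 % height % buf
    v = rows
    if 7 <= v:
        v = v * (height % v)
    else:
        height = height - (28 - 9)
    height = rows == 4
    buf = rows[buf]
    return m

18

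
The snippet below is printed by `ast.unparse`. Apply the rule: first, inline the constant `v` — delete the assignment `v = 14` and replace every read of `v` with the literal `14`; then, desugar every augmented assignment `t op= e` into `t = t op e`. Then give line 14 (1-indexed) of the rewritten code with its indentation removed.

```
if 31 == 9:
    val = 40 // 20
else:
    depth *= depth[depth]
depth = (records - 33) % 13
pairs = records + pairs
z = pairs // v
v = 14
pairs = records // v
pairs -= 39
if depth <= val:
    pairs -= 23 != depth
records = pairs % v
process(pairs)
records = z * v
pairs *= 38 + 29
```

records = z * 14

Transformed code:
if 31 == 9:
    val = 40 // 20
else:
    depth = depth * depth[depth]
depth = (records - 33) % 13
pairs = records + pairs
z = pairs // 14
pairs = records // 14
pairs = pairs - 39
if depth <= val:
    pairs = pairs - (23 != depth)
records = pairs % 14
process(pairs)
records = z * 14
pairs = pairs * (38 + 29)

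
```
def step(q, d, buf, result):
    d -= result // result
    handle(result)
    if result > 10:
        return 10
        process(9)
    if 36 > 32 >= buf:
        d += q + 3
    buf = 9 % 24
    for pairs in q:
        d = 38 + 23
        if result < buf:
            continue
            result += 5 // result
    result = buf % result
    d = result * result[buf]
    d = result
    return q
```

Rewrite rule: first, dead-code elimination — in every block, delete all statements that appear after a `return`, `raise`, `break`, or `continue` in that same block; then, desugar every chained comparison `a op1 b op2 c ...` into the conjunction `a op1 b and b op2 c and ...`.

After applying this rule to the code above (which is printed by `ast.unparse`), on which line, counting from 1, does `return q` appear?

16

Transformed code:
def step(q, d, buf, result):
    d -= result // result
    handle(result)
    if result > 10:
        return 10
    if 36 > 32 and 32 >= buf:
        d += q + 3
    buf = 9 % 24
    for pairs in q:
        d = 38 + 23
        if result < buf:
            continue
    result = buf % result
    d = result * result[buf]
    d = result
    return q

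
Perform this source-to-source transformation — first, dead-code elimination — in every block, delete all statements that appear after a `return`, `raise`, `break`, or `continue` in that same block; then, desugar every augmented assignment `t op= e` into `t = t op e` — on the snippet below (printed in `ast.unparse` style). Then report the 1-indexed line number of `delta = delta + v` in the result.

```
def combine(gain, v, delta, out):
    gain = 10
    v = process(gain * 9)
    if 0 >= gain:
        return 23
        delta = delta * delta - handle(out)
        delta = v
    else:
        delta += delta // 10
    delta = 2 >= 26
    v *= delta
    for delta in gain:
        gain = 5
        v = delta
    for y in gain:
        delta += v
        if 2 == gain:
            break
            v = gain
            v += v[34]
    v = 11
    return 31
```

14

Transformed code:
def combine(gain, v, delta, out):
    gain = 10
    v = process(gain * 9)
    if 0 >= gain:
        return 23
    else:
        delta = delta + delta // 10
    delta = 2 >= 26
    v = v * delta
    for delta in gain:
        gain = 5
        v = delta
    for y in gain:
        delta = delta + v
        if 2 == gain:
            break
    v = 11
    return 31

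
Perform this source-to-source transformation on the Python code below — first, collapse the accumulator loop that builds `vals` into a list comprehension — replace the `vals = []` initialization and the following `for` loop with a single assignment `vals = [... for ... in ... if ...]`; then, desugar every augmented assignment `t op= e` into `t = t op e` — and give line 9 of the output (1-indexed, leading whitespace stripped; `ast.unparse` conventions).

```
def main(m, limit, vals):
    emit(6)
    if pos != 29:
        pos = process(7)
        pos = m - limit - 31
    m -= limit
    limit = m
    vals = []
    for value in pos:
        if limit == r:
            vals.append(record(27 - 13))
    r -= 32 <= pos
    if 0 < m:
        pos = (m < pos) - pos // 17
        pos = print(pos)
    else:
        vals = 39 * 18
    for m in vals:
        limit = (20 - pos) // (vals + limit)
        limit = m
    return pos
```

Transformed code:
def main(m, limit, vals):
    emit(6)
    if pos != 29:
        pos = process(7)
        pos = m - limit - 31
    m = m - limit
    limit = m
    vals = [record(27 - 13) for value in pos if limit == r]
    r = r - (32 <= pos)
    if 0 < m:
        pos = (m < pos) - pos // 17
        pos = print(pos)
    else:
        vals = 39 * 18
    for m in vals:
        limit = (20 - pos) // (vals + limit)
        limit = m
    return pos

r = r - (32 <= pos)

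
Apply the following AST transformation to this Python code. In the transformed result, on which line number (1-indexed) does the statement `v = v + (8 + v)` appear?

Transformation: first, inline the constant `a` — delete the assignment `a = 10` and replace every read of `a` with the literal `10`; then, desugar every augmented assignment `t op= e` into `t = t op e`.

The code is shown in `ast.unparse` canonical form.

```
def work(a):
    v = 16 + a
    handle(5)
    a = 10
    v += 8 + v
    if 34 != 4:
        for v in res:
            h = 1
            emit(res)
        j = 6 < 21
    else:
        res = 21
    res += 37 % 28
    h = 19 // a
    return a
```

4

Transformed code:
def work(a):
    v = 16 + 10
    handle(5)
    v = v + (8 + v)
    if 34 != 4:
        for v in res:
            h = 1
            emit(res)
        j = 6 < 21
    else:
        res = 21
    res = res + 37 % 28
    h = 19 // 10
    return 10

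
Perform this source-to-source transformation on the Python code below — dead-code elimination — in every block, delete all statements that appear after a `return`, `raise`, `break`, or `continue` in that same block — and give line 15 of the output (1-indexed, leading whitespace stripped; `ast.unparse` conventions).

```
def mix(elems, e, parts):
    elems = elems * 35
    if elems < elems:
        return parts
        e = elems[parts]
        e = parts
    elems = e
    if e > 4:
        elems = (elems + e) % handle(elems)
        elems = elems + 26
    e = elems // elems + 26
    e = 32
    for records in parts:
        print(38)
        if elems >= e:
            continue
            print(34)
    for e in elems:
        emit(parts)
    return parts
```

for e in elems:

Transformed code:
def mix(elems, e, parts):
    elems = elems * 35
    if elems < elems:
        return parts
    elems = e
    if e > 4:
        elems = (elems + e) % handle(elems)
        elems = elems + 26
    e = elems // elems + 26
    e = 32
    for records in parts:
        print(38)
        if elems >= e:
            continue
    for e in elems:
        emit(parts)
    return parts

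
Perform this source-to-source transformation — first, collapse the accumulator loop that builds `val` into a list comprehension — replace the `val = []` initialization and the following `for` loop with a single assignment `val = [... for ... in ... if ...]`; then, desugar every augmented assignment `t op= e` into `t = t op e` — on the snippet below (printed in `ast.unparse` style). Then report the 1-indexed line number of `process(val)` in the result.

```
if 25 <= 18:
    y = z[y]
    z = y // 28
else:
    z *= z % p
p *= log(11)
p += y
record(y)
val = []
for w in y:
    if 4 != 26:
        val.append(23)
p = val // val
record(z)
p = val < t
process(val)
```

13

Transformed code:
if 25 <= 18:
    y = z[y]
    z = y // 28
else:
    z = z * (z % p)
p = p * log(11)
p = p + y
record(y)
val = [23 for w in y if 4 != 26]
p = val // val
record(z)
p = val < t
process(val)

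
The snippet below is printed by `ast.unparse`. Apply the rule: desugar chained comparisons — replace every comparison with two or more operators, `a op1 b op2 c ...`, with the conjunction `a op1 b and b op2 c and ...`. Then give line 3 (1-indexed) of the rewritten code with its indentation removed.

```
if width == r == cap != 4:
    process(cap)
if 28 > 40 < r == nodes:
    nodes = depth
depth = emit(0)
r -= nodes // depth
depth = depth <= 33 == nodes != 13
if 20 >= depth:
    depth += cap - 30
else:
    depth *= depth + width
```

Transformed code:
if width == r and r == cap and (cap != 4):
    process(cap)
if 28 > 40 and 40 < r and (r == nodes):
    nodes = depth
depth = emit(0)
r -= nodes // depth
depth = depth <= 33 and 33 == nodes and (nodes != 13)
if 20 >= depth:
    depth += cap - 30
else:
    depth *= depth + width

if 28 > 40 and 40 < r and (r == nodes):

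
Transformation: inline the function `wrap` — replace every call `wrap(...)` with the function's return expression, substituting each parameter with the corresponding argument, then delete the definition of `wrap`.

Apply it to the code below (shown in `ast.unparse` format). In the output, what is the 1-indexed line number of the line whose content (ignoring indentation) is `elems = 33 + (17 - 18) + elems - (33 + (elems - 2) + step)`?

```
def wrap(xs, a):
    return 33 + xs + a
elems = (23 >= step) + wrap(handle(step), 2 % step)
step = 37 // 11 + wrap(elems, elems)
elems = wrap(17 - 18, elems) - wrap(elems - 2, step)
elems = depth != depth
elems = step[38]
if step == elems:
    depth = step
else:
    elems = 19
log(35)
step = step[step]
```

Transformed code:
elems = (23 >= step) + (33 + handle(step) + 2 % step)
step = 37 // 11 + (33 + elems + elems)
elems = 33 + (17 - 18) + elems - (33 + (elems - 2) + step)
elems = depth != depth
elems = step[38]
if step == elems:
    depth = step
else:
    elems = 19
log(35)
step = step[step]

3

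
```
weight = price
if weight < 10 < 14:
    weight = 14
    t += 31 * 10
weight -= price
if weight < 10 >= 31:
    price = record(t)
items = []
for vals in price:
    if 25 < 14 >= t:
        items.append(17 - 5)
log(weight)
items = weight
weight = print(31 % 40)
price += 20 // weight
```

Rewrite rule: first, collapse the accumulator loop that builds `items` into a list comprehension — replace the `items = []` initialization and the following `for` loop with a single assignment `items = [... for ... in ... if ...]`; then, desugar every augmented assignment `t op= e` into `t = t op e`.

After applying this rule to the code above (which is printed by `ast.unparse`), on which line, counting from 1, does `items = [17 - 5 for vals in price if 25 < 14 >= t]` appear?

Transformed code:
weight = price
if weight < 10 < 14:
    weight = 14
    t = t + 31 * 10
weight = weight - price
if weight < 10 >= 31:
    price = record(t)
items = [17 - 5 for vals in price if 25 < 14 >= t]
log(weight)
items = weight
weight = print(31 % 40)
price = price + 20 // weight

8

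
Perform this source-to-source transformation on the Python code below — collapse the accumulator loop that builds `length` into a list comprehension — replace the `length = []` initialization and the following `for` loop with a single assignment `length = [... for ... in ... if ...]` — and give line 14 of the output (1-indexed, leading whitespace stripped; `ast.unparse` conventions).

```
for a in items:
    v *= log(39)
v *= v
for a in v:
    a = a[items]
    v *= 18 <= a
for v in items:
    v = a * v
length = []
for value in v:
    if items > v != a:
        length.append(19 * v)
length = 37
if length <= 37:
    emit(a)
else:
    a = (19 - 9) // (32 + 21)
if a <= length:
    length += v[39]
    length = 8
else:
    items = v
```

a = (19 - 9) // (32 + 21)

Transformed code:
for a in items:
    v *= log(39)
v *= v
for a in v:
    a = a[items]
    v *= 18 <= a
for v in items:
    v = a * v
length = [19 * v for value in v if items > v != a]
length = 37
if length <= 37:
    emit(a)
else:
    a = (19 - 9) // (32 + 21)
if a <= length:
    length += v[39]
    length = 8
else:
    items = v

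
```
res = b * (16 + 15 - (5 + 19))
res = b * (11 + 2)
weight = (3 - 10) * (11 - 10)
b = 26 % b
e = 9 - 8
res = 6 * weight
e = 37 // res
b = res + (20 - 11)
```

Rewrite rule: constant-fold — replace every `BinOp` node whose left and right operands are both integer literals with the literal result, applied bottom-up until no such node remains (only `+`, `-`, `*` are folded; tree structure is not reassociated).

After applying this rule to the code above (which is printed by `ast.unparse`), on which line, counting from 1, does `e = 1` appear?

5

Transformed code:
res = b * 7
res = b * 13
weight = -7
b = 26 % b
e = 1
res = 6 * weight
e = 37 // res
b = res + 9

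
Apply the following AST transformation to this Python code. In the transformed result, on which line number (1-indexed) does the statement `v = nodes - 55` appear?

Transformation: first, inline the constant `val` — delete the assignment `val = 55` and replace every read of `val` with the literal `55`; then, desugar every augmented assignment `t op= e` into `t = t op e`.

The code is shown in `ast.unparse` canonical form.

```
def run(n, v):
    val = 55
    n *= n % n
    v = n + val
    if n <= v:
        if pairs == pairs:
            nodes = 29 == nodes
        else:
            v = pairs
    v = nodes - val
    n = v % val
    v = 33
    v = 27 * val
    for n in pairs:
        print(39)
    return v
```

Transformed code:
def run(n, v):
    n = n * (n % n)
    v = n + 55
    if n <= v:
        if pairs == pairs:
            nodes = 29 == nodes
        else:
            v = pairs
    v = nodes - 55
    n = v % 55
    v = 33
    v = 27 * 55
    for n in pairs:
        print(39)
    return v

9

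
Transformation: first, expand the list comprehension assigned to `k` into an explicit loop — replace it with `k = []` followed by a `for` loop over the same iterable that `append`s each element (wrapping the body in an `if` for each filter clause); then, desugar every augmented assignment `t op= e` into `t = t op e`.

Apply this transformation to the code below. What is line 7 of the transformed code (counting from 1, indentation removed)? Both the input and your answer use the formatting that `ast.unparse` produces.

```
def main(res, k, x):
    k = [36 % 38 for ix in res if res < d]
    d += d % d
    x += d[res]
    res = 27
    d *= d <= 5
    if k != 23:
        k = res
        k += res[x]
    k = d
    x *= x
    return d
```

x = x + d[res]

Transformed code:
def main(res, k, x):
    k = []
    for ix in res:
        if res < d:
            k.append(36 % 38)
    d = d + d % d
    x = x + d[res]
    res = 27
    d = d * (d <= 5)
    if k != 23:
        k = res
        k = k + res[x]
    k = d
    x = x * x
    return d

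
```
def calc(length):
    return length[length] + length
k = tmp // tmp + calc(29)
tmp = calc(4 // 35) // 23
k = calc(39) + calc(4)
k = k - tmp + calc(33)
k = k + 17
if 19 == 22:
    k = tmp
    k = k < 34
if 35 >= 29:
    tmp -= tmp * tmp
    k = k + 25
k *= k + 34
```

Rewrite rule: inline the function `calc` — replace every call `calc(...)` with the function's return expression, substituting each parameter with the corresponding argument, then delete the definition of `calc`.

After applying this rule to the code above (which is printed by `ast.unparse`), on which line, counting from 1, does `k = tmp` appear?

7

Transformed code:
k = tmp // tmp + (29[29] + 29)
tmp = ((4 // 35)[4 // 35] + 4 // 35) // 23
k = 39[39] + 39 + (4[4] + 4)
k = k - tmp + (33[33] + 33)
k = k + 17
if 19 == 22:
    k = tmp
    k = k < 34
if 35 >= 29:
    tmp -= tmp * tmp
    k = k + 25
k *= k + 34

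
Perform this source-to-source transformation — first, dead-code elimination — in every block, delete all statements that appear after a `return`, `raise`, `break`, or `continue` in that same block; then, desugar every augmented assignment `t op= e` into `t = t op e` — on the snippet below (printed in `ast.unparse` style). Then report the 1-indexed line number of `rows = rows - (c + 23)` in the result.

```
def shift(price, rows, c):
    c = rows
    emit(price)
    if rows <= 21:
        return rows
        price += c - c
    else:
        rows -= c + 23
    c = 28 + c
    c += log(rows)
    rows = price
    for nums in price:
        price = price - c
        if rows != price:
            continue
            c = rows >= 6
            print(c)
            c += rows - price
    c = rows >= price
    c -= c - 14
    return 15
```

Transformed code:
def shift(price, rows, c):
    c = rows
    emit(price)
    if rows <= 21:
        return rows
    else:
        rows = rows - (c + 23)
    c = 28 + c
    c = c + log(rows)
    rows = price
    for nums in price:
        price = price - c
        if rows != price:
            continue
    c = rows >= price
    c = c - (c - 14)
    return 15

7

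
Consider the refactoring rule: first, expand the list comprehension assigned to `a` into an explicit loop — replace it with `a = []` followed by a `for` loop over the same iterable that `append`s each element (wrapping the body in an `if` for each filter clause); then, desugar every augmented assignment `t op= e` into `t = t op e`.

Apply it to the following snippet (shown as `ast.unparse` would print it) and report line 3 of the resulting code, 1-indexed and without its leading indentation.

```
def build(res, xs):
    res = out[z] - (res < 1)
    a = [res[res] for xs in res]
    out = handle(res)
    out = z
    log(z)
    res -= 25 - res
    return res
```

Transformed code:
def build(res, xs):
    res = out[z] - (res < 1)
    a = []
    for xs in res:
        a.append(res[res])
    out = handle(res)
    out = z
    log(z)
    res = res - (25 - res)
    return res

a = []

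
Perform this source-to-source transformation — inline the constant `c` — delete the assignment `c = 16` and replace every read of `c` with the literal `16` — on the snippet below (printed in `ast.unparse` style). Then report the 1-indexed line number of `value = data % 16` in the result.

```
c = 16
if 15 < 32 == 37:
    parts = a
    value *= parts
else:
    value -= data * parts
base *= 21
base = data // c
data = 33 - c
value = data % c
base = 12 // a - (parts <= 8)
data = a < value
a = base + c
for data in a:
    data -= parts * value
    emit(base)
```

9

Transformed code:
if 15 < 32 == 37:
    parts = a
    value *= parts
else:
    value -= data * parts
base *= 21
base = data // 16
data = 33 - 16
value = data % 16
base = 12 // a - (parts <= 8)
data = a < value
a = base + 16
for data in a:
    data -= parts * value
    emit(base)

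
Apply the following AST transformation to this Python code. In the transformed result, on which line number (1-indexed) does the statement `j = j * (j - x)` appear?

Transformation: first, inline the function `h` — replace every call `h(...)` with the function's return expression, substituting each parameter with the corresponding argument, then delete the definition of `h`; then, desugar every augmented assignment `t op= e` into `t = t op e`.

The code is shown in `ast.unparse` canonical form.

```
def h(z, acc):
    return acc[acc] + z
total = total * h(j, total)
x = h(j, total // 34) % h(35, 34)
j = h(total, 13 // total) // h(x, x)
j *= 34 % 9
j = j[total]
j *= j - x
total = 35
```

6

Transformed code:
total = total * (total[total] + j)
x = ((total // 34)[total // 34] + j) % (34[34] + 35)
j = ((13 // total)[13 // total] + total) // (x[x] + x)
j = j * (34 % 9)
j = j[total]
j = j * (j - x)
total = 35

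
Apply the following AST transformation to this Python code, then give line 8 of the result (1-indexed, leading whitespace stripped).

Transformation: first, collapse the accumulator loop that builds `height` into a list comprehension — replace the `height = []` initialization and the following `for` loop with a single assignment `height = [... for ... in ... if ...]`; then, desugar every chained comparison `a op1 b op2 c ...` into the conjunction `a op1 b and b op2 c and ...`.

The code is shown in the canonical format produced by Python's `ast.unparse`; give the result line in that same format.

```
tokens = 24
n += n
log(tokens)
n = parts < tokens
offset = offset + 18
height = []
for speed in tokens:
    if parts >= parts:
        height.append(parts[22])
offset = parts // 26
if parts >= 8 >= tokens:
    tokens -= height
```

if parts >= 8 and 8 >= tokens:

Transformed code:
tokens = 24
n += n
log(tokens)
n = parts < tokens
offset = offset + 18
height = [parts[22] for speed in tokens if parts >= parts]
offset = parts // 26
if parts >= 8 and 8 >= tokens:
    tokens -= height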